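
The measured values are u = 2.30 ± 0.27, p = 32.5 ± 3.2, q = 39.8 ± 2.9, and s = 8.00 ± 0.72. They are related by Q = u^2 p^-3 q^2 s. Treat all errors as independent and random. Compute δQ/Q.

For a monomial Q ∝ u^2, p^-3, q^2, s, fractional errors add in quadrature:
  (2·δu/u)² = (2×0.117)² = 0.0551;  (-3·δp/p)² = (-3×0.0985)² = 0.0873;  (2·δq/q)² = (2×0.0729)² = 0.0212;  (1·δs/s)² = (1×0.0900)² = 0.00810
δQ/Q = √(0.172) = 0.414

0.414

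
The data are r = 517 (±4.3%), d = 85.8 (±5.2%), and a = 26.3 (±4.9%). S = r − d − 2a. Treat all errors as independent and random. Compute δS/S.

0.0603

Sums and differences: (δS)² = Σ (cᵢ δxᵢ)².
  (δr)² = 494;  (δd)² = 19.9;  (2·δa)² = 6.64
δS = √(521) = 22.8
S = 379, so δS/S = 22.8/379 = 0.0603.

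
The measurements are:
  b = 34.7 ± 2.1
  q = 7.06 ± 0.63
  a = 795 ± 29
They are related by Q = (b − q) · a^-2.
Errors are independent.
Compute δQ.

4.71e-06

Let u = b − q = 27.6. δu = √(δb² + δq²) = √(4.41 + 0.397) = 2.19, so δu/u = 0.0793.
Q is then a monomial in u, a:
δQ/Q = √((δu/u)² + (-2·δa/a)²) = √(0.00629 + 0.00532) = 0.108
Q = 4.37e-05, so δQ = 0.108 × 4.37e-05 = 4.71e-06.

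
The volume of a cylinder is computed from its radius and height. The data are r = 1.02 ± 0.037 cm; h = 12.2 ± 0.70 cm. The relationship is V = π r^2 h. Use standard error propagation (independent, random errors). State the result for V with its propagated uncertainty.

Products/powers → add relative errors in quadrature, weighted by exponent:
  (2·δr/r)² = (2×0.0363)² = 0.00526;  (1·δh/h)² = (1×0.0574)² = 0.00329
δV/V = √(0.00856) = 0.0925
V = 39.9 cm^3, so δV = 0.0925 × 39.9 = 3.69 cm^3.

39.9 ± 3.69 cm^3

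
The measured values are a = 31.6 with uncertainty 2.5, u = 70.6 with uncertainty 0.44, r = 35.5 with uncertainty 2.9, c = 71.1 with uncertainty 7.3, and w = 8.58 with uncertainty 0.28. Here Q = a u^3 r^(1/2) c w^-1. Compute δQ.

7.74e+07

Products/powers → add relative errors in quadrature, weighted by exponent:
  (1·δa/a)² = (1×0.0791)² = 0.00626;  (3·δu/u)² = (3×0.00623)² = 0.000350;  (½·δr/r)² = (0.5×0.0817)² = 0.00167;  (1·δc/c)² = (1×0.103)² = 0.0105;  (-1·δw/w)² = (-1×0.0326)² = 0.00106
δQ/Q = √(0.0199) = 0.141
Q = 5.49e+08, so δQ = 0.141 × 5.49e+08 = 7.74e+07.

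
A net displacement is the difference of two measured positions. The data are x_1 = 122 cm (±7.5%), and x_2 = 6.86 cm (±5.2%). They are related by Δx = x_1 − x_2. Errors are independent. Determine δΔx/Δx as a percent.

7.95%

Sums and differences: (δΔx)² = Σ (cᵢ δxᵢ)².
  (δx_1)² = 83.7;  (δx_2)² = 0.127
δΔx = √(83.8) = 9.16 cm
Δx = 115 cm, so δΔx/Δx = 9.16/115 = 0.0795.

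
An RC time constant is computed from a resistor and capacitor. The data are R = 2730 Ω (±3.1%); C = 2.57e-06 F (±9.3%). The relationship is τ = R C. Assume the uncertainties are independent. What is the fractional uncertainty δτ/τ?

For a monomial τ ∝ R, C, fractional errors add in quadrature:
  (1·δR/R)² = (1×0.0310)² = 0.000961;  (1·δC/C)² = (1×0.0930)² = 0.00865
δτ/τ = √(0.00961) = 0.0980

0.0980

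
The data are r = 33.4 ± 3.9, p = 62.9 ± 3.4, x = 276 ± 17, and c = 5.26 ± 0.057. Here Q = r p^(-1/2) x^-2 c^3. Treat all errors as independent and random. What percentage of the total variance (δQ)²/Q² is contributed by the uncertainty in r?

(δQ/Q)² = (1·δr/r)² + (−½·δp/p)² + (-2·δx/x)² + (3·δc/c)²
  r term: (1×0.117)² = 0.0136
  p term: (-0.5×0.0541)² = 0.000730
  x term: (-2×0.0616)² = 0.0152
  c term: (3×0.0108)² = 0.00106
Total = 0.0306. Share from r = 0.0136/0.0306 = 0.446.

44.6%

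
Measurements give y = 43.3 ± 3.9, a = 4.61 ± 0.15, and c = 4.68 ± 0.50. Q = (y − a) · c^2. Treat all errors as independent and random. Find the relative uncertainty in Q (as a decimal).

0.236

Let u = y − a = 38.7. δu = √(δy² + δa²) = √(15.2 + 0.0225) = 3.90, so δu/u = 0.101.
Q is then a monomial in u, c:
δQ/Q = √((δu/u)² + (2·δc/c)²) = √(0.0102 + 0.0457) = 0.236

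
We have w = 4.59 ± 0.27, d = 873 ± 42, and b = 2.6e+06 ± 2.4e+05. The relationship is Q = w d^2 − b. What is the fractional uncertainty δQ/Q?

0.514

Let p = w·d^2 = 3.5e+06. δp/p = √((1·δw/w)² + (2·δd/d)²) = √(0.00346 + 0.00926) = 0.113, so δp = 3.95e+05.
Q = p − b: δQ = √(δp² + δb²) = √(1.56e+11 + 5.76e+10) = 4.62e+05
Q = 8.98e+05, so δQ/Q = 4.62e+05/8.98e+05 = 0.514.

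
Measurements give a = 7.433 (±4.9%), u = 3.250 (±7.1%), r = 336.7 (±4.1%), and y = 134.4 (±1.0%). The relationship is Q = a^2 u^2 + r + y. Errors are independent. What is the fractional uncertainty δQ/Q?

Let p = a^2·u^2 = 583.6. δp/p = √((2·δa/a)² + (2·δu/u)²) = √(0.00960 + 0.0202) = 0.173, so δp = 101.
Q = p + r + y: δQ = √(δp² + δr² + δy²) = √(10100 + 191 + 1.81) = 102
Q = 1055, so δQ/Q = 102/1055 = 0.0964.

0.0964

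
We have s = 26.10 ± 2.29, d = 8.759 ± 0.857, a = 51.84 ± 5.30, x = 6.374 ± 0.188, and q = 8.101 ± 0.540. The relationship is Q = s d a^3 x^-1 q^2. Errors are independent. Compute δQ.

1.18e+08

Relative error in a monomial: (δQ/Q)² = Σ (nᵢ · δxᵢ/xᵢ)².
  (1·δs/s)² = (1×0.0877)² = 0.00770;  (1·δd/d)² = (1×0.0978)² = 0.00957;  (3·δa/a)² = (3×0.102)² = 0.0941;  (-1·δx/x)² = (-1×0.0295)² = 0.000870;  (2·δq/q)² = (2×0.0667)² = 0.0178
δQ/Q = √(0.130) = 0.361
Q = 3.279e+08, so δQ = 0.361 × 3.279e+08 = 1.18e+08.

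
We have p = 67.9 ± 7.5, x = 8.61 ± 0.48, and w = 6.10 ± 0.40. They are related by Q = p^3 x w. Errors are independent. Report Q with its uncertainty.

Products/powers → add relative errors in quadrature, weighted by exponent:
  (3·δp/p)² = (3×0.110)² = 0.110;  (1·δx/x)² = (1×0.0557)² = 0.00311;  (1·δw/w)² = (1×0.0656)² = 0.00430
δQ/Q = √(0.117) = 0.342
Q = 1.64e+07, so δQ = 0.342 × 1.64e+07 = 5.63e+06.

(1.64 ± 0.563) × 10^7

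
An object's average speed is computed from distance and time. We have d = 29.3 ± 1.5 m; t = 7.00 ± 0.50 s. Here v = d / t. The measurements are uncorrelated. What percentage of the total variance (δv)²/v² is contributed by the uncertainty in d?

(δv/v)² = (1·δd/d)² + (-1·δt/t)²
  d term: (1×0.0512)² = 0.00262
  t term: (-1×0.0714)² = 0.00510
Total = 0.00772. Share from d = 0.00262/0.00772 = 0.339.

33.9%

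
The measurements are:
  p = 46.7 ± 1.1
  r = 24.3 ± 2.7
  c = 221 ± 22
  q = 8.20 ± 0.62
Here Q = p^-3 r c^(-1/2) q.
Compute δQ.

2.1e-05

Q is a product of powers, so relative uncertainties combine in quadrature:
  (-3·δp/p)² = (-3×0.0236)² = 0.00499;  (1·δr/r)² = (1×0.111)² = 0.0123;  (−½·δc/c)² = (-0.5×0.0995)² = 0.00248;  (1·δq/q)² = (1×0.0756)² = 0.00572
δQ/Q = √(0.0255) = 0.160
Q = 0.000132, so δQ = 0.160 × 0.000132 = 2.1e-05.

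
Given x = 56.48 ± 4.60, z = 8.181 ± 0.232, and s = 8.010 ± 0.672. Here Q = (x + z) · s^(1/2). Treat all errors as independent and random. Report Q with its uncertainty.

Let u = x + z = 64.66. δu = √(δx² + δz²) = √(21.2 + 0.0538) = 4.61, so δu/u = 0.0712.
Q is then a monomial in u, s:
δQ/Q = √((δu/u)² + (½·δs/s)²) = √(0.00507 + 0.00176) = 0.0827
Q = 183.0, so δQ = 0.0827 × 183.0 = 15.1.

183.0 ± 15.1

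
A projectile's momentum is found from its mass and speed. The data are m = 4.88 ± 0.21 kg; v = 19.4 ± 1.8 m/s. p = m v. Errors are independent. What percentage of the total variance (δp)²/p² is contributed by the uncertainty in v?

82.3%

(δp/p)² = (1·δm/m)² + (1·δv/v)²
  m term: (1×0.0430)² = 0.00185
  v term: (1×0.0928)² = 0.00861
Total = 0.0105. Share from v = 0.00861/0.0105 = 0.823.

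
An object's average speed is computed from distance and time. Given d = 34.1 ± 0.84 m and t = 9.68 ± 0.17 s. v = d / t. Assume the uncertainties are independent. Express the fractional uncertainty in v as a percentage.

3.03%

Products/powers → add relative errors in quadrature, weighted by exponent:
  (1·δd/d)² = (1×0.0246)² = 0.000607;  (-1·δt/t)² = (-1×0.0176)² = 0.000308
δv/v = √(0.000915) = 0.0303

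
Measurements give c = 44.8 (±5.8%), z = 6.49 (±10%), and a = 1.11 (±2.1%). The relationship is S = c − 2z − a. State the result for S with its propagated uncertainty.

30.7 ± 2.90

Absolute uncertainties add in quadrature for a linear combination:
  (δc)² = 6.75;  (2·δz)² = 1.68;  (δa)² = 0.000543
δS = √(8.44) = 2.90
S = 30.7.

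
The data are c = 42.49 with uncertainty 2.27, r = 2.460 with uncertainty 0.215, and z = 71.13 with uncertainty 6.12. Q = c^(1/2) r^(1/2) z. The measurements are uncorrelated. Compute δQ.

72.8

Products/powers → add relative errors in quadrature, weighted by exponent:
  (½·δc/c)² = (0.5×0.0534)² = 0.000714;  (½·δr/r)² = (0.5×0.0874)² = 0.00191;  (1·δz/z)² = (1×0.0860)² = 0.00740
δQ/Q = √(0.0100) = 0.100
Q = 727.2, so δQ = 0.100 × 727.2 = 72.8.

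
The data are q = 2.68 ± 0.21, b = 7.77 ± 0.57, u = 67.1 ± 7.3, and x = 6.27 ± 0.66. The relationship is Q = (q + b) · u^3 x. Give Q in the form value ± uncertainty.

(1.98 ± 0.689) × 10^7

Let w = q + b = 10.4. δw = √(δq² + δb²) = √(0.0441 + 0.325) = 0.607, so δw/w = 0.0581.
Q is then a monomial in w, u, x:
δQ/Q = √((δw/w)² + (3·δu/u)² + (1·δx/x)²) = √(0.00338 + 0.107 + 0.0111) = 0.348
Q = 1.98e+07, so δQ = 0.348 × 1.98e+07 = 6.89e+06.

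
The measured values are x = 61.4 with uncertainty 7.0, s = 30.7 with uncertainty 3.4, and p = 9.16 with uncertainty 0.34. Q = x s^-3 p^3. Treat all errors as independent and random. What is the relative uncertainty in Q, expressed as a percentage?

36.8%

Relative error in a monomial: (δQ/Q)² = Σ (nᵢ · δxᵢ/xᵢ)².
  (1·δx/x)² = (1×0.114)² = 0.0130;  (-3·δs/s)² = (-3×0.111)² = 0.110;  (3·δp/p)² = (3×0.0371)² = 0.0124
δQ/Q = √(0.136) = 0.368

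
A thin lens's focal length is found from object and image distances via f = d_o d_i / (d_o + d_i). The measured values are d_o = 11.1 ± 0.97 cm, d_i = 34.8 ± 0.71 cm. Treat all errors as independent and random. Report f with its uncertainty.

8.42 ± 0.559 cm

∂f/∂d_o = (d_i/(d_o+d_i))² = 0.575;  ∂f/∂d_i = (d_o/(d_o+d_i))² = 0.0585
δf = √((∂f/∂d_o · δd_o)² + (∂f/∂d_i · δd_i)²) = √(0.311 + 0.00172) = 0.559 cm
f = 8.42 cm.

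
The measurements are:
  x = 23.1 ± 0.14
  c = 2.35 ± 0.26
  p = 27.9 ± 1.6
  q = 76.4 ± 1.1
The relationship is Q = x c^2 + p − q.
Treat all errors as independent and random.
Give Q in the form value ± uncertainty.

Let w = x·c^2 = 128. δw/w = √((1·δx/x)² + (2·δc/c)²) = √(3.67e-05 + 0.0490) = 0.221, so δw = 28.2.
Q = w + p − q: δQ = √(δw² + δp² + δq²) = √(797 + 2.56 + 1.21) = 28.3
Q = 79.1.

79.1 ± 28.3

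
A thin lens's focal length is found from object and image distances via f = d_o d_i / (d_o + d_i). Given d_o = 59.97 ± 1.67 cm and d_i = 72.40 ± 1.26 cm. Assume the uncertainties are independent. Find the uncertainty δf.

∂f/∂d_o = (d_i/(d_o+d_i))² = 0.299;  ∂f/∂d_i = (d_o/(d_o+d_i))² = 0.205
δf = √((∂f/∂d_o · δd_o)² + (∂f/∂d_i · δd_i)²) = √(0.250 + 0.0669) = 0.563 cm

0.563 cm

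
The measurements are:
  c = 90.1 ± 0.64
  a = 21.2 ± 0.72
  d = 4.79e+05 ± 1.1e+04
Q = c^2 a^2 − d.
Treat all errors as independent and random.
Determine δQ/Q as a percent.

8.00%

Let p = c^2·a^2 = 3.65e+06. δp/p = √((2·δc/c)² + (2·δa/a)²) = √(0.000202 + 0.00461) = 0.0694, so δp = 2.53e+05.
Q = p − d: δQ = √(δp² + δd²) = √(6.41e+10 + 1.21e+08) = 2.53e+05
Q = 3.17e+06, so δQ/Q = 2.53e+05/3.17e+06 = 0.0800.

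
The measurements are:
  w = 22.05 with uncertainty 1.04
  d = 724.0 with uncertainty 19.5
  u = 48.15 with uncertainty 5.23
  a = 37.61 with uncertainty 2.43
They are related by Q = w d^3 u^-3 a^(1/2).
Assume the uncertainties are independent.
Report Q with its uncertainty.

(4.597 ± 1.57) × 10^5

Each factor contributes (exponent × relative error)² to (δQ/Q)²:
  (1·δw/w)² = (1×0.0472)² = 0.00222;  (3·δd/d)² = (3×0.0269)² = 0.00653;  (-3·δu/u)² = (-3×0.109)² = 0.106;  (½·δa/a)² = (0.5×0.0646)² = 0.00104
δQ/Q = √(0.116) = 0.341
Q = 459700, so δQ = 0.341 × 459700 = 1.57e+05.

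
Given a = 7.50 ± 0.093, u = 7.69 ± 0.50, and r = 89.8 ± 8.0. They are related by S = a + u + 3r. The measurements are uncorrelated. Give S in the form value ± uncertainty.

285 ± 24.0

Sums and differences: (δS)² = Σ (cᵢ δxᵢ)².
  (δa)² = 0.00865;  (δu)² = 0.250;  (3·δr)² = 576
δS = √(576) = 24.0
S = 285.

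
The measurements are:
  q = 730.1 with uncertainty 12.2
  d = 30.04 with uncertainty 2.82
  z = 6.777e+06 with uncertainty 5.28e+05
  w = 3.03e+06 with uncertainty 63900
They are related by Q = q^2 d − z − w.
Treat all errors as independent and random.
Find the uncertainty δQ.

Let p = q^2·d = 1.601e+07. δp/p = √((2·δq/q)² + (1·δd/d)²) = √(0.00112 + 0.00881) = 0.0996, so δp = 1.6e+06.
Q = p − z − w: δQ = √(δp² + δz² + δw²) = √(2.55e+12 + 2.79e+11 + 4.08e+09) = 1.68e+06

1.68e+06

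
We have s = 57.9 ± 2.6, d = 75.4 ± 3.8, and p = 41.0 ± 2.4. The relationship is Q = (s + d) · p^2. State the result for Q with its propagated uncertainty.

(2.24 ± 0.274) × 10^5

Let u = s + d = 133. δu = √(δs² + δd²) = √(6.76 + 14.4) = 4.60, so δu/u = 0.0345.
Q is then a monomial in u, p:
δQ/Q = √((δu/u)² + (2·δp/p)²) = √(0.00119 + 0.0137) = 0.122
Q = 2.24e+05, so δQ = 0.122 × 2.24e+05 = 27400.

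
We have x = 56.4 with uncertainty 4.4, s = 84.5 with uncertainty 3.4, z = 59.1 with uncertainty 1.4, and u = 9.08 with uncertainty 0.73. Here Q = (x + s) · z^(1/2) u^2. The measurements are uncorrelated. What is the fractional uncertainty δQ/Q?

0.166

Let w = x + s = 141. δw = √(δx² + δs²) = √(19.4 + 11.6) = 5.56, so δw/w = 0.0395.
Q is then a monomial in w, z, u:
δQ/Q = √((δw/w)² + (½·δz/z)² + (2·δu/u)²) = √(0.00156 + 0.000140 + 0.0259) = 0.166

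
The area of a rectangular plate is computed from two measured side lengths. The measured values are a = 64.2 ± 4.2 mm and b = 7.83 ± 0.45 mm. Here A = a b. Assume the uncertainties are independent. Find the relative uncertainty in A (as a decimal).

0.0871

A is a product of powers, so relative uncertainties combine in quadrature:
  (1·δa/a)² = (1×0.0654)² = 0.00428;  (1·δb/b)² = (1×0.0575)² = 0.00330
δA/A = √(0.00758) = 0.0871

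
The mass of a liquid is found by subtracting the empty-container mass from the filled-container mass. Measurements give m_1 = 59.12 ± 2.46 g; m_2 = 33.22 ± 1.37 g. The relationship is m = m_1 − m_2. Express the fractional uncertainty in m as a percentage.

m is a linear combination, so absolute uncertainties add in quadrature:
  (δm_1)² = 6.05;  (δm_2)² = 1.88
δm = √(7.93) = 2.82 g
m = 25.90 g, so δm/m = 2.82/25.90 = 0.109.

10.9%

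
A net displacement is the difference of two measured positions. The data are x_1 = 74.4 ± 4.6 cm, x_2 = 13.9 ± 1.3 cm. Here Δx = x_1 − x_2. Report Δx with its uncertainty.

60.5 ± 4.78 cm

Sums and differences: (δΔx)² = Σ (cᵢ δxᵢ)².
  (δx_1)² = 21.2;  (δx_2)² = 1.69
δΔx = √(22.8) = 4.78 cm
Δx = 60.5 cm.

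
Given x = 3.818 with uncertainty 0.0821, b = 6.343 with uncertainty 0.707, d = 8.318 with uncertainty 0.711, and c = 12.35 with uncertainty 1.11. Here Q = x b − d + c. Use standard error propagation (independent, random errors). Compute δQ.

Let p = x·b = 24.22. δp/p = √((1·δx/x)² + (1·δb/b)²) = √(0.000462 + 0.0124) = 0.114, so δp = 2.75.
Q = p − d + c: δQ = √(δp² + δd² + δc²) = √(7.56 + 0.506 + 1.23) = 3.05

3.05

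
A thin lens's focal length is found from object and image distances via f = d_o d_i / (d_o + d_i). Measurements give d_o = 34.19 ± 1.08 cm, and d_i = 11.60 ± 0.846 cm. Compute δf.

0.477 cm

∂f/∂d_o = (d_i/(d_o+d_i))² = 0.0642;  ∂f/∂d_i = (d_o/(d_o+d_i))² = 0.558
δf = √((∂f/∂d_o · δd_o)² + (∂f/∂d_i · δd_i)²) = √(0.00480 + 0.222) = 0.477 cm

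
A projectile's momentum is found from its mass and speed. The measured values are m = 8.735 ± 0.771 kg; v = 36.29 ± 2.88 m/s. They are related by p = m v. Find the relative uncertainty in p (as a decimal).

p is a product of powers, so relative uncertainties combine in quadrature:
  (1·δm/m)² = (1×0.0883)² = 0.00779;  (1·δv/v)² = (1×0.0794)² = 0.00630
δp/p = √(0.0141) = 0.119

0.119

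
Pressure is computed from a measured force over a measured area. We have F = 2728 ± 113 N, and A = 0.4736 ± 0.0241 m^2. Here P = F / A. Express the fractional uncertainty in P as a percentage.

6.56%

For a monomial P ∝ F, A^-1, fractional errors add in quadrature:
  (1·δF/F)² = (1×0.0414)² = 0.00172;  (-1·δA/A)² = (-1×0.0509)² = 0.00259
δP/P = √(0.00431) = 0.0656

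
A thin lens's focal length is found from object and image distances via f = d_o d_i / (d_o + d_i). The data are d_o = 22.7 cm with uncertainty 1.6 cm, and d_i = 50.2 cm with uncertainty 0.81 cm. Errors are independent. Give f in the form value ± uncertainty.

15.6 ± 0.763 cm

∂f/∂d_o = (d_i/(d_o+d_i))² = 0.474;  ∂f/∂d_i = (d_o/(d_o+d_i))² = 0.0970
δf = √((∂f/∂d_o · δd_o)² + (∂f/∂d_i · δd_i)²) = √(0.576 + 0.00617) = 0.763 cm
f = 15.6 cm.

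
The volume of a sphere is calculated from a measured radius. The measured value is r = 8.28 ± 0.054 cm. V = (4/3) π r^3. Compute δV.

46.5 cm^3

V ∝ r^3, so δV/V = |3| · δr/r = 3 × 0.00652 = 0.0196.
V = 2380 cm^3, so δV = 0.0196 × 2380 = 46.5 cm^3.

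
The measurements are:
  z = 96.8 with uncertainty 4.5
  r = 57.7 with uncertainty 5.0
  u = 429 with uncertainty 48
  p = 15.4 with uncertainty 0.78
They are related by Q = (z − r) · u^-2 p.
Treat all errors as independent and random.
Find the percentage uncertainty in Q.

28.7%

Let w = z − r = 39.1. δw = √(δz² + δr²) = √(20.2 + 25.0) = 6.73, so δw/w = 0.172.
Q is then a monomial in w, u, p:
δQ/Q = √((δw/w)² + (-2·δu/u)² + (1·δp/p)²) = √(0.0296 + 0.0501 + 0.00257) = 0.287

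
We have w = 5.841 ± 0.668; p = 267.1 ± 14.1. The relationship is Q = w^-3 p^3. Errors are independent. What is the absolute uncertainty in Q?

36100

Since Q is a product/quotient, work with relative uncertainties:
  (-3·δw/w)² = (-3×0.114)² = 0.118;  (3·δp/p)² = (3×0.0528)² = 0.0251
δQ/Q = √(0.143) = 0.378
Q = 95620, so δQ = 0.378 × 95620 = 36100.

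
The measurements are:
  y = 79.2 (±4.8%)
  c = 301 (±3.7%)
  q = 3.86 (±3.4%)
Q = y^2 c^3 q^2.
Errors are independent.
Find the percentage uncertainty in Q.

Q is a product of powers, so relative uncertainties combine in quadrature:
  (2·δy/y)² = (2×0.0480)² = 0.00922;  (3·δc/c)² = (3×0.0370)² = 0.0123;  (2·δq/q)² = (2×0.0340)² = 0.00462
δQ/Q = √(0.0262) = 0.162

16.2%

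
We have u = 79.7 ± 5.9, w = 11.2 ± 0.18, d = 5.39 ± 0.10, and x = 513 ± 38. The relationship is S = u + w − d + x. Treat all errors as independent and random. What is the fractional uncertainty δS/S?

Sums and differences: (δS)² = Σ (cᵢ δxᵢ)².
  (δu)² = 34.8;  (δw)² = 0.0324;  (δd)² = 0.0100;  (δx)² = 1440
δS = √(1480) = 38.5
S = 599, so δS/S = 38.5/599 = 0.0643.

0.0643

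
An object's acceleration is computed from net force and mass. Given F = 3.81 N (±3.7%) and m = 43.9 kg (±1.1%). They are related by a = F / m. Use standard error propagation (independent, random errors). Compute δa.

Products/powers → add relative errors in quadrature, weighted by exponent:
  (1·δF/F)² = (1×0.0370)² = 0.00137;  (-1·δm/m)² = (-1×0.0110)² = 0.000121
δa/a = √(0.00149) = 0.0386
a = 0.0868 m/s^2, so δa = 0.0386 × 0.0868 = 0.00335 m/s^2.

0.00335 m/s^2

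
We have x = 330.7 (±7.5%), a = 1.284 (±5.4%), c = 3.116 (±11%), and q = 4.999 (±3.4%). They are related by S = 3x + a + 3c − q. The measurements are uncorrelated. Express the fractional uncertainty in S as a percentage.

7.46%

Absolute uncertainties add in quadrature for a linear combination:
  (3·δx)² = 5540;  (δa)² = 0.00481;  (3·δc)² = 1.06;  (δq)² = 0.0289
δS = √(5540) = 74.4
S = 997.7, so δS/S = 74.4/997.7 = 0.0746.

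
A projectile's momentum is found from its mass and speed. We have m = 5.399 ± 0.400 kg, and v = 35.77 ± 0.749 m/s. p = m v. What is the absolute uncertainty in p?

14.9 kg·m/s

Since p is a product/quotient, work with relative uncertainties:
  (1·δm/m)² = (1×0.0741)² = 0.00549;  (1·δv/v)² = (1×0.0209)² = 0.000438
δp/p = √(0.00593) = 0.0770
p = 193.1 kg·m/s, so δp = 0.0770 × 193.1 = 14.9 kg·m/s.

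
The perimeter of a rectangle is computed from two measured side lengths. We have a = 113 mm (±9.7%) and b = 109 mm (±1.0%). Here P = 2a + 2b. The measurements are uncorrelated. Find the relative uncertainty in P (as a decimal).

0.0496

Each term contributes (cᵢ δxᵢ)² to (δP)²:
  (2·δa)² = 481;  (2·δb)² = 4.75
δP = √(485) = 22.0 mm
P = 444 mm, so δP/P = 22.0/444 = 0.0496.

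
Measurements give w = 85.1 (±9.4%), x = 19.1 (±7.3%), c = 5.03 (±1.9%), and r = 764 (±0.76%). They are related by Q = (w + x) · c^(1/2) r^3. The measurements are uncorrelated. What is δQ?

Let u = w + x = 104. δu = √(δw² + δx²) = √(64.0 + 1.94) = 8.12, so δu/u = 0.0779.
Q is then a monomial in u, c, r:
δQ/Q = √((δu/u)² + (½·δc/c)² + (3·δr/r)²) = √(0.00607 + 9.02e-05 + 0.000520) = 0.0817
Q = 1.04e+11, so δQ = 0.0817 × 1.04e+11 = 8.52e+09.

8.52e+09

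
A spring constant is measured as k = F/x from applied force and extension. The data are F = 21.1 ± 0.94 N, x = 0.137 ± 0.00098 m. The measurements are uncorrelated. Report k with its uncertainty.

154 ± 6.95 N/m

Products/powers → add relative errors in quadrature, weighted by exponent:
  (1·δF/F)² = (1×0.0445)² = 0.00198;  (-1·δx/x)² = (-1×0.00715)² = 5.12e-05
δk/k = √(0.00204) = 0.0451
k = 154 N/m, so δk = 0.0451 × 154 = 6.95 N/m.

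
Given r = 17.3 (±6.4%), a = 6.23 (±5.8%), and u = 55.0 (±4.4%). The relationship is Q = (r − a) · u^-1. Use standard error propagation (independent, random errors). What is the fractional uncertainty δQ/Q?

0.114

Let w = r − a = 11.1. δw = √(δr² + δa²) = √(1.23 + 0.131) = 1.16, so δw/w = 0.105.
Q is then a monomial in w, u:
δQ/Q = √((δw/w)² + (-1·δu/u)²) = √(0.0111 + 0.00194) = 0.114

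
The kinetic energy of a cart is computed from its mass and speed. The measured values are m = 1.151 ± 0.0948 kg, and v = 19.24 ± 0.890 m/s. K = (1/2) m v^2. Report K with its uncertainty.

Each factor contributes (exponent × relative error)² to (δK/K)²:
  (1·δm/m)² = (1×0.0824)² = 0.00678;  (2·δv/v)² = (2×0.0463)² = 0.00856
δK/K = √(0.0153) = 0.124
K = 213.0 J, so δK = 0.124 × 213.0 = 26.4 J.

213.0 ± 26.4 J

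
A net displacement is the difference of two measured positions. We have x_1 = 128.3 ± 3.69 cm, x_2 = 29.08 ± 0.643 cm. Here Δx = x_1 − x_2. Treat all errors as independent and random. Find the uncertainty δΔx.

Δx is a linear combination, so absolute uncertainties add in quadrature:
  (δx_1)² = 13.6;  (δx_2)² = 0.413
δΔx = √(14.0) = 3.75 cm

3.75 cm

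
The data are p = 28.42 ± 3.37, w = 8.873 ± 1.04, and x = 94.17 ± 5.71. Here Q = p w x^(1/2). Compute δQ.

415

For a monomial Q ∝ p, w, x^(1/2), fractional errors add in quadrature:
  (1·δp/p)² = (1×0.119)² = 0.0141;  (1·δw/w)² = (1×0.117)² = 0.0137;  (½·δx/x)² = (0.5×0.0606)² = 0.000919
δQ/Q = √(0.0287) = 0.169
Q = 2447, so δQ = 0.169 × 2447 = 415.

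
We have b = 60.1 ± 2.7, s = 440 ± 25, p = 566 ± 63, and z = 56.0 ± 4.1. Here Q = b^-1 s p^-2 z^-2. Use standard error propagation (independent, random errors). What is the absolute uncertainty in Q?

2.01e-09

Q is a product of powers, so relative uncertainties combine in quadrature:
  (-1·δb/b)² = (-1×0.0449)² = 0.00202;  (1·δs/s)² = (1×0.0568)² = 0.00323;  (-2·δp/p)² = (-2×0.111)² = 0.0496;  (-2·δz/z)² = (-2×0.0732)² = 0.0214
δQ/Q = √(0.0762) = 0.276
Q = 7.29e-09, so δQ = 0.276 × 7.29e-09 = 2.01e-09.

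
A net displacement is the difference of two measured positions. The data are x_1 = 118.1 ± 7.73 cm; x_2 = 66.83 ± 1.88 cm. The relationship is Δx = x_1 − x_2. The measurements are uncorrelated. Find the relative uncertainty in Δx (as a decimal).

For a sum/difference, combine absolute errors in quadrature:
  (δx_1)² = 59.8;  (δx_2)² = 3.53
δΔx = √(63.3) = 7.96 cm
Δx = 51.27 cm, so δΔx/Δx = 7.96/51.27 = 0.155.

0.155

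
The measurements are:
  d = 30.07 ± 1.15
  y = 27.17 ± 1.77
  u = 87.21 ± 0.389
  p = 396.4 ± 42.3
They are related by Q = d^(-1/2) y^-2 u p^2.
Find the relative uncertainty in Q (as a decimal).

For a monomial Q ∝ d^(-1/2), y^-2, u, p^2, fractional errors add in quadrature:
  (−½·δd/d)² = (-0.5×0.0382)² = 0.000366;  (-2·δy/y)² = (-2×0.0651)² = 0.0170;  (1·δu/u)² = (1×0.00446)² = 1.99e-05;  (2·δp/p)² = (2×0.107)² = 0.0455
δQ/Q = √(0.0629) = 0.251

0.251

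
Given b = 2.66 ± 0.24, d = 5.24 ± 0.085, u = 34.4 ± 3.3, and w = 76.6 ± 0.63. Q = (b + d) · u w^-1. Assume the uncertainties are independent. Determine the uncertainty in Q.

Let h = b + d = 7.90. δh = √(δb² + δd²) = √(0.0576 + 0.00723) = 0.255, so δh/h = 0.0322.
Q is then a monomial in h, u, w:
δQ/Q = √((δh/h)² + (1·δu/u)² + (-1·δw/w)²) = √(0.00104 + 0.00920 + 6.76e-05) = 0.102
Q = 3.55, so δQ = 0.102 × 3.55 = 0.360.

0.360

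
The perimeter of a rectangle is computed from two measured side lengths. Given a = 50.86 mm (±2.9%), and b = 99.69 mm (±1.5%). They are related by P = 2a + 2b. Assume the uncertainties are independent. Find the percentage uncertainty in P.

Sums and differences: (δP)² = Σ (cᵢ δxᵢ)².
  (2·δa)² = 8.70;  (2·δb)² = 8.94
δP = √(17.6) = 4.20 mm
P = 301.1 mm, so δP/P = 4.20/301.1 = 0.0140.

1.40%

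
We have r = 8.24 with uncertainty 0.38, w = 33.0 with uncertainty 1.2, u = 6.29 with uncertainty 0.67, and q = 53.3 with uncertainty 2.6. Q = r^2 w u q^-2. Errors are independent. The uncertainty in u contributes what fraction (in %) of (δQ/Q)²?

37.0%

(δQ/Q)² = (2·δr/r)² + (1·δw/w)² + (1·δu/u)² + (-2·δq/q)²
  r term: (2×0.0461)² = 0.00851
  w term: (1×0.0364)² = 0.00132
  u term: (1×0.107)² = 0.0113
  q term: (-2×0.0488)² = 0.00952
Total = 0.0307. Share from u = 0.0113/0.0307 = 0.370.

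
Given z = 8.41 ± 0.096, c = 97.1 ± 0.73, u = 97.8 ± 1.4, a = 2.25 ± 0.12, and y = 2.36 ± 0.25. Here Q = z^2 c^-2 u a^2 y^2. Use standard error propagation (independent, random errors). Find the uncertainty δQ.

For a monomial Q ∝ z^2, c^-2, u, a^2, y^2, fractional errors add in quadrature:
  (2·δz/z)² = (2×0.0114)² = 0.000521;  (-2·δc/c)² = (-2×0.00752)² = 0.000226;  (1·δu/u)² = (1×0.0143)² = 0.000205;  (2·δa/a)² = (2×0.0533)² = 0.0114;  (2·δy/y)² = (2×0.106)² = 0.0449
δQ/Q = √(0.0572) = 0.239
Q = 20.7, so δQ = 0.239 × 20.7 = 4.95.

4.95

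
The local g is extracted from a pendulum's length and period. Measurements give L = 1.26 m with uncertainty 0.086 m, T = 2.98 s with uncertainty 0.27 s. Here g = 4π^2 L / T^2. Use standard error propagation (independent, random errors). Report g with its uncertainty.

5.60 ± 1.08 m/s^2

Each factor contributes (exponent × relative error)² to (δg/g)²:
  (1·δL/L)² = (1×0.0683)² = 0.00466;  (-2·δT/T)² = (-2×0.0906)² = 0.0328
δg/g = √(0.0375) = 0.194
g = 5.60 m/s^2, so δg = 0.194 × 5.60 = 1.08 m/s^2.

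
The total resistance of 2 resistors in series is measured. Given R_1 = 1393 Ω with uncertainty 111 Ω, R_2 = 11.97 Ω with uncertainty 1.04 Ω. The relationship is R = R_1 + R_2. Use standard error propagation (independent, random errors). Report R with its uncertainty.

1405 ± 111 Ω

R is a linear combination, so absolute uncertainties add in quadrature:
  (δR_1)² = 12300;  (δR_2)² = 1.08
δR = √(12300) = 111 Ω
R = 1405 Ω.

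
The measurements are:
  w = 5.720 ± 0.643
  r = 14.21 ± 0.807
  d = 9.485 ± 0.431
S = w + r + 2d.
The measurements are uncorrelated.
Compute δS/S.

For a sum/difference, combine absolute errors in quadrature:
  (δw)² = 0.413;  (δr)² = 0.651;  (2·δd)² = 0.743
δS = √(1.81) = 1.34
S = 38.90, so δS/S = 1.34/38.90 = 0.0346.

0.0346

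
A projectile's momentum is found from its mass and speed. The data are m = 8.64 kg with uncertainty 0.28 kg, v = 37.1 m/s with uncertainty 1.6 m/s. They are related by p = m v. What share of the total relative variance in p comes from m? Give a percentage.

(δp/p)² = (1·δm/m)² + (1·δv/v)²
  m term: (1×0.0324)² = 0.00105
  v term: (1×0.0431)² = 0.00186
Total = 0.00291. Share from m = 0.00105/0.00291 = 0.361.

36.1%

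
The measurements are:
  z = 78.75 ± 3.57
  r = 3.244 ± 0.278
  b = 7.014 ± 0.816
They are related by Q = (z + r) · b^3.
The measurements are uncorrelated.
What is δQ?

Let u = z + r = 81.99. δu = √(δz² + δr²) = √(12.7 + 0.0773) = 3.58, so δu/u = 0.0437.
Q is then a monomial in u, b:
δQ/Q = √((δu/u)² + (3·δb/b)²) = √(0.00191 + 0.122) = 0.352
Q = 28290, so δQ = 0.352 × 28290 = 9950.

9950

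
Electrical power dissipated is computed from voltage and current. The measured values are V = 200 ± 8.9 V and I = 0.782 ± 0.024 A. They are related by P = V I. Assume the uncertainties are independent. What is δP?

8.45 W

Relative error in a monomial: (δP/P)² = Σ (nᵢ · δxᵢ/xᵢ)².
  (1·δV/V)² = (1×0.0445)² = 0.00198;  (1·δI/I)² = (1×0.0307)² = 0.000942
δP/P = √(0.00292) = 0.0541
P = 156 W, so δP = 0.0541 × 156 = 8.45 W.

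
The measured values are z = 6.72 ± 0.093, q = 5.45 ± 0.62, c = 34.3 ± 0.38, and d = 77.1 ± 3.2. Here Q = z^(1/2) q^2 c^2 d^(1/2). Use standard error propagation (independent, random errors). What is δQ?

Since Q is a product/quotient, work with relative uncertainties:
  (½·δz/z)² = (0.5×0.0138)² = 4.79e-05;  (2·δq/q)² = (2×0.114)² = 0.0518;  (2·δc/c)² = (2×0.0111)² = 0.000491;  (½·δd/d)² = (0.5×0.0415)² = 0.000431
δQ/Q = √(0.0527) = 0.230
Q = 7.95e+05, so δQ = 0.230 × 7.95e+05 = 1.83e+05.

1.83e+05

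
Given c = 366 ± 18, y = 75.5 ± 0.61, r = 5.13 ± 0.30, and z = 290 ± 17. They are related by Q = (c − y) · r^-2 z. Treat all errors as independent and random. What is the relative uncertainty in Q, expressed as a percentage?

Let u = c − y = 290. δu = √(δc² + δy²) = √(324 + 0.372) = 18.0, so δu/u = 0.0620.
Q is then a monomial in u, r, z:
δQ/Q = √((δu/u)² + (-2·δr/r)² + (1·δz/z)²) = √(0.00384 + 0.0137 + 0.00344) = 0.145

14.5%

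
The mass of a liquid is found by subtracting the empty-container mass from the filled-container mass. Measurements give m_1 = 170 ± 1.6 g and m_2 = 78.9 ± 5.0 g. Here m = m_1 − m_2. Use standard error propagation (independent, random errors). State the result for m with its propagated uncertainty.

91.1 ± 5.25 g

Sums and differences: (δm)² = Σ (cᵢ δxᵢ)².
  (δm_1)² = 2.56;  (δm_2)² = 25.0
δm = √(27.6) = 5.25 g
m = 91.1 g.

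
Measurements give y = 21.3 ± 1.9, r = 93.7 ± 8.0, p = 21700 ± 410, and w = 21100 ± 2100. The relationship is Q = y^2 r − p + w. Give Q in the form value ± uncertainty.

41900 ± 8680

Let h = y^2·r = 42500. δh/h = √((2·δy/y)² + (1·δr/r)²) = √(0.0318 + 0.00729) = 0.198, so δh = 8410.
Q = h − p + w: δQ = √(δh² + δp² + δw²) = √(7.07e+07 + 1.68e+05 + 4.41e+06) = 8680
Q = 41900.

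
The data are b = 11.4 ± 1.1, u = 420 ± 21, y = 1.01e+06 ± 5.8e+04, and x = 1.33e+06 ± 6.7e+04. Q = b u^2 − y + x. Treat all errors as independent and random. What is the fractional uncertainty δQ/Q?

0.126

Let p = b·u^2 = 2.01e+06. δp/p = √((1·δb/b)² + (2·δu/u)²) = √(0.00931 + 0.0100) = 0.139, so δp = 2.79e+05.
Q = p − y + x: δQ = √(δp² + δy² + δx²) = √(7.81e+10 + 3.36e+09 + 4.49e+09) = 2.93e+05
Q = 2.33e+06, so δQ/Q = 2.93e+05/2.33e+06 = 0.126.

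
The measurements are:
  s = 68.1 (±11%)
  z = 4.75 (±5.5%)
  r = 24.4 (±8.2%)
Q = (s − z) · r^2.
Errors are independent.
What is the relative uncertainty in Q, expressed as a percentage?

20.2%

Let u = s − z = 63.3. δu = √(δs² + δz²) = √(56.1 + 0.0683) = 7.50, so δu/u = 0.118.
Q is then a monomial in u, r:
δQ/Q = √((δu/u)² + (2·δr/r)²) = √(0.0140 + 0.0269) = 0.202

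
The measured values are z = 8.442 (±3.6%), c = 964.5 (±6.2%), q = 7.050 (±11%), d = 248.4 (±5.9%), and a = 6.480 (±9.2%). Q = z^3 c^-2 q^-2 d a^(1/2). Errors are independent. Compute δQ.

0.00234

Each factor contributes (exponent × relative error)² to (δQ/Q)²:
  (3·δz/z)² = (3×0.0360)² = 0.0117;  (-2·δc/c)² = (-2×0.0620)² = 0.0154;  (-2·δq/q)² = (-2×0.110)² = 0.0484;  (1·δd/d)² = (1×0.0590)² = 0.00348;  (½·δa/a)² = (0.5×0.0920)² = 0.00212
δQ/Q = √(0.0810) = 0.285
Q = 0.008228, so δQ = 0.285 × 0.008228 = 0.00234.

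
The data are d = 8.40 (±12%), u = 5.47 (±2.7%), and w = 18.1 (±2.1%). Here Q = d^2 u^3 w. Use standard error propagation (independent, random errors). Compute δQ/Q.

Since Q is a product/quotient, work with relative uncertainties:
  (2·δd/d)² = (2×0.120)² = 0.0576;  (3·δu/u)² = (3×0.0270)² = 0.00656;  (1·δw/w)² = (1×0.0210)² = 0.000441
δQ/Q = √(0.0646) = 0.254

0.254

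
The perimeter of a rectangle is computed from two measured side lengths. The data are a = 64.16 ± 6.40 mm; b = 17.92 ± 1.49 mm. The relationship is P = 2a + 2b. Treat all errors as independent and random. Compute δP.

For a sum/difference, combine absolute errors in quadrature:
  (2·δa)² = 164;  (2·δb)² = 8.88
δP = √(173) = 13.1 mm

13.1 mm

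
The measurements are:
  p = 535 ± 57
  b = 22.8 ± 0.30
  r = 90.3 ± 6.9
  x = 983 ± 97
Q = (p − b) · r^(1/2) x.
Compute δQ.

7.35e+05

Let u = p − b = 512. δu = √(δp² + δb²) = √(3250 + 0.0900) = 57.0, so δu/u = 0.111.
Q is then a monomial in u, r, x:
δQ/Q = √((δu/u)² + (½·δr/r)² + (1·δx/x)²) = √(0.0124 + 0.00146 + 0.00974) = 0.154
Q = 4.78e+06, so δQ = 0.154 × 4.78e+06 = 7.35e+05.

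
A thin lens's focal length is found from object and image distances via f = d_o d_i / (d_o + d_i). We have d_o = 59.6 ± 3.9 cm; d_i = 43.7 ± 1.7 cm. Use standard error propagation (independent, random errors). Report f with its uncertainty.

∂f/∂d_o = (d_i/(d_o+d_i))² = 0.179;  ∂f/∂d_i = (d_o/(d_o+d_i))² = 0.333
δf = √((∂f/∂d_o · δd_o)² + (∂f/∂d_i · δd_i)²) = √(0.487 + 0.320) = 0.899 cm
f = 25.2 cm.

25.2 ± 0.899 cm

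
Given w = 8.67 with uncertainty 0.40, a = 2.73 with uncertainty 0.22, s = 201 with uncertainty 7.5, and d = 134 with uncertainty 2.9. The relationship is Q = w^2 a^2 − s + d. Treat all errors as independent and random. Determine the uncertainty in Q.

Let p = w^2·a^2 = 560. δp/p = √((2·δw/w)² + (2·δa/a)²) = √(0.00851 + 0.0260) = 0.186, so δp = 104.
Q = p − s + d: δQ = √(δp² + δs² + δd²) = √(10800 + 56.2 + 8.41) = 104

104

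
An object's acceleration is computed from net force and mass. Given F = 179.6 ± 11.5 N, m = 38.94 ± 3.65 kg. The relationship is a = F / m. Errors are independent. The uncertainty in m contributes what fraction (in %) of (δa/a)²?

68.2%

(δa/a)² = (1·δF/F)² + (-1·δm/m)²
  F term: (1×0.0640)² = 0.00410
  m term: (-1×0.0937)² = 0.00879
Total = 0.0129. Share from m = 0.00879/0.0129 = 0.682.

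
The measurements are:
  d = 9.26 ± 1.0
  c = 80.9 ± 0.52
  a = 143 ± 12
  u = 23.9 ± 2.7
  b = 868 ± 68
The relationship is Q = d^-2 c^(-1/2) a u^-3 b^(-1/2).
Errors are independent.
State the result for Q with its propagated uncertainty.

(4.61 ± 1.90) × 10^-7

Q is a product of powers, so relative uncertainties combine in quadrature:
  (-2·δd/d)² = (-2×0.108)² = 0.0466;  (−½·δc/c)² = (-0.5×0.00643)² = 1.03e-05;  (1·δa/a)² = (1×0.0839)² = 0.00704;  (-3·δu/u)² = (-3×0.113)² = 0.115;  (−½·δb/b)² = (-0.5×0.0783)² = 0.00153
δQ/Q = √(0.170) = 0.412
Q = 4.61e-07, so δQ = 0.412 × 4.61e-07 = 1.9e-07.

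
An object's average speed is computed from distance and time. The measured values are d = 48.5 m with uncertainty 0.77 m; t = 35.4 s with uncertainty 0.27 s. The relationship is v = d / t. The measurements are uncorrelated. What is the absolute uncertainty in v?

0.0241 m/s

For a monomial v ∝ d, t^-1, fractional errors add in quadrature:
  (1·δd/d)² = (1×0.0159)² = 0.000252;  (-1·δt/t)² = (-1×0.00763)² = 5.82e-05
δv/v = √(0.000310) = 0.0176
v = 1.37 m/s, so δv = 0.0176 × 1.37 = 0.0241 m/s.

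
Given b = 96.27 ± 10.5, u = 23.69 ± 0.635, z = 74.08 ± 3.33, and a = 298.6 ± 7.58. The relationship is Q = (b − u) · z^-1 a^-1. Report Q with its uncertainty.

0.003281 ± 0.000505

Let w = b − u = 72.58. δw = √(δb² + δu²) = √(110 + 0.403) = 10.5, so δw/w = 0.145.
Q is then a monomial in w, z, a:
δQ/Q = √((δw/w)² + (-1·δz/z)² + (-1·δa/a)²) = √(0.0210 + 0.00202 + 0.000644) = 0.154
Q = 0.003281, so δQ = 0.154 × 0.003281 = 0.000505.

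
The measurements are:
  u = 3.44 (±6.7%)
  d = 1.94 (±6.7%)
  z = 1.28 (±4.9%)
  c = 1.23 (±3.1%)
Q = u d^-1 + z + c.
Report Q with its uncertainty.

4.28 ± 0.183

Let p = u·d^-1 = 1.77. δp/p = √((1·δu/u)² + (-1·δd/d)²) = √(0.00449 + 0.00449) = 0.0948, so δp = 0.168.
Q = p + z + c: δQ = √(δp² + δz² + δc²) = √(0.0282 + 0.00393 + 0.00145) = 0.183
Q = 4.28.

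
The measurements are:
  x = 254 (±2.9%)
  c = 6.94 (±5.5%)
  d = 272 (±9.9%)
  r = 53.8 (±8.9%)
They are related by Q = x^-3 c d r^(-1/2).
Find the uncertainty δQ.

2.35e-06

Each factor contributes (exponent × relative error)² to (δQ/Q)²:
  (-3·δx/x)² = (-3×0.0290)² = 0.00757;  (1·δc/c)² = (1×0.0550)² = 0.00302;  (1·δd/d)² = (1×0.0990)² = 0.00980;  (−½·δr/r)² = (-0.5×0.0890)² = 0.00198
δQ/Q = √(0.0224) = 0.150
Q = 1.57e-05, so δQ = 0.150 × 1.57e-05 = 2.35e-06.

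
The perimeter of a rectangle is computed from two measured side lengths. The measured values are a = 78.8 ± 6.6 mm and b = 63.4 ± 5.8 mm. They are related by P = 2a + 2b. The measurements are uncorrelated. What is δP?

Sums and differences: (δP)² = Σ (cᵢ δxᵢ)².
  (2·δa)² = 174;  (2·δb)² = 135
δP = √(309) = 17.6 mm

17.6 mm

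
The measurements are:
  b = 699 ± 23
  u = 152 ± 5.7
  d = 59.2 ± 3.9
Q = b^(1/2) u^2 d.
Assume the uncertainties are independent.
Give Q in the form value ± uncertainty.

Each factor contributes (exponent × relative error)² to (δQ/Q)²:
  (½·δb/b)² = (0.5×0.0329)² = 0.000271;  (2·δu/u)² = (2×0.0375)² = 0.00562;  (1·δd/d)² = (1×0.0659)² = 0.00434
δQ/Q = √(0.0102) = 0.101
Q = 3.62e+07, so δQ = 0.101 × 3.62e+07 = 3.66e+06.

(3.62 ± 0.366) × 10^7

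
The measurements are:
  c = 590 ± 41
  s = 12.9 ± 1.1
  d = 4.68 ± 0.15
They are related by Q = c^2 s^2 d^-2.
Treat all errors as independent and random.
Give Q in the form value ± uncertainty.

Each factor contributes (exponent × relative error)² to (δQ/Q)²:
  (2·δc/c)² = (2×0.0695)² = 0.0193;  (2·δs/s)² = (2×0.0853)² = 0.0291;  (-2·δd/d)² = (-2×0.0321)² = 0.00411
δQ/Q = √(0.0525) = 0.229
Q = 2.64e+06, so δQ = 0.229 × 2.64e+06 = 6.06e+05.

(2.64 ± 0.606) × 10^6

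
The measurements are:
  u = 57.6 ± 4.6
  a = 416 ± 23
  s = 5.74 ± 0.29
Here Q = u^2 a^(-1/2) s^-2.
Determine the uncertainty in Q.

Products/powers → add relative errors in quadrature, weighted by exponent:
  (2·δu/u)² = (2×0.0799)² = 0.0255;  (−½·δa/a)² = (-0.5×0.0553)² = 0.000764;  (-2·δs/s)² = (-2×0.0505)² = 0.0102
δQ/Q = √(0.0365) = 0.191
Q = 4.94, so δQ = 0.191 × 4.94 = 0.943.

0.943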